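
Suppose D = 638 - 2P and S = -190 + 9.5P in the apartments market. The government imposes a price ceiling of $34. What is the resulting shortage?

Equilibrium price would be P* = 72, so the ceiling at 34 binds.
At P = 34: D = 638 − 2(34) = 570, S = -190 + 9.5(34) = 133.
Shortage = 570 − 133 = 437.

Shortage = 437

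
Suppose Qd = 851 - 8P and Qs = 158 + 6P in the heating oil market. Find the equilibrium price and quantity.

P* = 49.5, Q* = 455

Set Qd = Qs: 851 - 8P = 158 + 6P.
693 = 14P, so P* = 49.5.
Q* = 851 − 8(49.5) = 455.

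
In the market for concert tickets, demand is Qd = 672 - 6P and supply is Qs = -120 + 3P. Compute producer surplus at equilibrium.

Producer surplus = 3456

Equilibrium: 672 - 6P = -120 + 3P gives P* = 88, Q* = 144.
Supply starts at P = 40 (where Qs = 0).
PS = ½(88 − 40)(144) = 3456.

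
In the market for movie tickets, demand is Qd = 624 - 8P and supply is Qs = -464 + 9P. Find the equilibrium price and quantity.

Set Qd = Qs: 624 - 8P = -464 + 9P.
1088 = 17P, so P* = 64.
Q* = 624 − 8(64) = 112.

P* = 64, Q* = 112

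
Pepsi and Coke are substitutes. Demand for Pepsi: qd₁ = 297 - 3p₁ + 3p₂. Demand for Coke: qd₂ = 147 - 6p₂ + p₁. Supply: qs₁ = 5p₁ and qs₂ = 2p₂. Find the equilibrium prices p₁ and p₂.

p₁ = 2817/61, p₂ = 1473/61

Market 1: 297 - 3p₁ + 3p₂ = 5p₁ → 8p₁ - 3p₂ = 297.
Market 2: 8p₂ - p₁ = 147.
Eliminating p₂: 8×(1) + 3×(2) gives 61p₁ = 2817, so p₁ = 2817/61.
Back-substitute into (2): p₂ = (147 + 1×2817/61) / 8 = 1473/61.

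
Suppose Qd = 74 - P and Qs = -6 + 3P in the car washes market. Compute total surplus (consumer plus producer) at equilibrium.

Equilibrium: 74 - P = -6 + 3P gives P* = 20, Q* = 54.
Demand choke price: P = 74; supply starts at P = 2.
CS = ½(74 − 20)(54) = 1458; PS = ½(20 − 2)(54) = 486.

Total surplus = 1944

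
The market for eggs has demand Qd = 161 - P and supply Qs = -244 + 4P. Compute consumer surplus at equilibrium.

Equilibrium: 161 - P = -244 + 4P gives P* = 81, Q* = 80.
Demand choke price (Qd = 0): P = 161.
CS = ½(161 − 81)(80) = 3200.

Consumer surplus = 3200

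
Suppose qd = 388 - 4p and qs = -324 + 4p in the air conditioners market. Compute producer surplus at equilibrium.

Equilibrium: 388 - 4p = -324 + 4p gives p* = 89, q* = 32.
Supply starts at p = 81 (where qs = 0).
PS = ½(89 − 81)(32) = 128.

Producer surplus = 128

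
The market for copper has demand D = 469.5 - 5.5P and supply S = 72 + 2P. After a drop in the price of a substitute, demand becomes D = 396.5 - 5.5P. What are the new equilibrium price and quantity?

P' = 649/15, Q' = 2378/15

Original equilibrium: P* = 53, Q* = 178.
New equilibrium: 396.5 - 5.5P = 72 + 2P, so 324.5 = 7.5P and P' = 649/15; Q' = 396.5 − 5.5(649/15) = 2378/15.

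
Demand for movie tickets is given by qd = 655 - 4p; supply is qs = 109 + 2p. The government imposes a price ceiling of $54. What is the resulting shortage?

Shortage = 222

Equilibrium price would be p* = 91, so the ceiling at 54 binds.
At p = 54: qd = 655 − 4(54) = 439, qs = 109 + 2(54) = 217.
Shortage = 439 − 217 = 222.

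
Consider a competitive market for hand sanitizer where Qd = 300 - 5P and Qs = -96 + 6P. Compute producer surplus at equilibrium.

Equilibrium: 300 - 5P = -96 + 6P gives P* = 36, Q* = 120.
Supply starts at P = 16 (where Qs = 0).
PS = ½(36 − 16)(120) = 1200.

Producer surplus = 1200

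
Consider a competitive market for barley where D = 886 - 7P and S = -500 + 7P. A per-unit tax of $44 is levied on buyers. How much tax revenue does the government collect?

Tax revenue = 1716

Pre-tax equilibrium: P* = 99, Q* = 193.
Tax on buyers shifts demand to D = 886 − 7(P + 44) = 578 - 7P.
578 - 7P = -500 + 7P gives seller price Ps = 77; buyers pay Pb = 77 + 44 = 121.
New quantity: Q = 886 − 7(121) = 39.
Revenue = 44 × 39 = 1716.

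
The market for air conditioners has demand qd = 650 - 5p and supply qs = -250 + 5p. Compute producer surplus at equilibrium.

Equilibrium: 650 - 5p = -250 + 5p gives p* = 90, q* = 200.
Supply starts at p = 50 (where qs = 0).
PS = ½(90 − 50)(200) = 4000.

Producer surplus = 4000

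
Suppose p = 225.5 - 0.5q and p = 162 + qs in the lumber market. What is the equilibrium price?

Set the two price expressions equal: 225.5 - 0.5q = 162 + q.
63.5 = 1.5q, so q* = 127/3.
p* = 225.5 − (0.5)(127/3) = 613/3.

p* = 613/3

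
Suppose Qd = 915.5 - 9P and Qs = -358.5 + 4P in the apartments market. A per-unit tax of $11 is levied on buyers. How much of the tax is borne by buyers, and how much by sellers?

Buyers bear 44/13, sellers bear 99/13

Pre-tax equilibrium: P* = 98, Q* = 33.5.
Tax on buyers shifts demand to Qd = 915.5 − 9(P + 11) = 816.5 - 9P.
816.5 - 9P = -358.5 + 4P gives seller price Ps = 1175/13; buyers pay Pb = 1175/13 + 11 = 1318/13.
New quantity: Q = 915.5 − 9(1318/13) = 79/26.
Buyer burden = 1318/13 − 98 = 44/13; seller burden = 98 − 1175/13 = 99/13.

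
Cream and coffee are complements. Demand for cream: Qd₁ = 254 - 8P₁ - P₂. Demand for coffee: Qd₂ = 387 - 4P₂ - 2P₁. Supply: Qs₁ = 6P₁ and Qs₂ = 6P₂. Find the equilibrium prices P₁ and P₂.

Market 1: 254 - 8P₁ - P₂ = 6P₁ → 14P₁ + P₂ = 254.
Market 2: 10P₂ + 2P₁ = 387.
Eliminating P₂: 10×(1) − 1×(2) gives 138P₁ = 2153, so P₁ = 2153/138.
Back-substitute into (2): P₂ = (387 − 2×2153/138) / 10 = 2455/69.

P₁ = 2153/138, P₂ = 2455/69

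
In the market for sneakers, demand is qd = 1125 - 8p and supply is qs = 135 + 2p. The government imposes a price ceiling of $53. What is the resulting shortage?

Shortage = 460

Equilibrium price would be p* = 99, so the ceiling at 53 binds.
At p = 53: qd = 1125 − 8(53) = 701, qs = 135 + 2(53) = 241.
Shortage = 701 − 241 = 460.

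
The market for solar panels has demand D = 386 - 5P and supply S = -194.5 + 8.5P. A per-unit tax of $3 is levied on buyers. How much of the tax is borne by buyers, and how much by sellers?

Pre-tax equilibrium: P* = 43, Q* = 171.
Tax on buyers shifts demand to D = 386 − 5(P + 3) = 371 - 5P.
371 - 5P = -194.5 + 8.5P gives seller price Ps = 377/9; buyers pay Pb = 377/9 + 3 = 404/9.
New quantity: Q = 386 − 5(404/9) = 1454/9.
Buyer burden = 404/9 − 43 = 17/9; seller burden = 43 − 377/9 = 10/9.

Buyers bear 17/9, sellers bear 10/9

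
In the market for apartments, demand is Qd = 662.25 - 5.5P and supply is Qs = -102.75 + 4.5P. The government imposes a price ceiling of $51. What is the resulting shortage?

Shortage = 255

Equilibrium price would be P* = 76.5, so the ceiling at 51 binds.
At P = 51: Qd = 662.25 − 5.5(51) = 381.75, Qs = -102.75 + 4.5(51) = 126.75.
Shortage = 381.75 − 126.75 = 255.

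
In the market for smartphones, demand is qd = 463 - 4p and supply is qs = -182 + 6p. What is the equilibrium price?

Set qd = qs: 463 - 4p = -182 + 6p.
645 = 10p, so p* = 64.5.
q* = 463 − 4(64.5) = 205.

p* = 64.5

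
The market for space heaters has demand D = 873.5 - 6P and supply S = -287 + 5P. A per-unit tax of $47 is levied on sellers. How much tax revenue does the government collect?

Tax revenue = 116137/22

Pre-tax equilibrium: P* = 105.5, Q* = 240.5.
Tax on sellers shifts supply to S = -287 + 5(P − 47) = -522 + 5P.
873.5 - 6P = -522 + 5P gives buyer price Pb = 2791/22; sellers receive Ps = 2791/22 − 47 = 1757/22.
New quantity: Q = 873.5 − 6(2791/22) = 2471/22.
Revenue = 47 × 2471/22 = 116137/22.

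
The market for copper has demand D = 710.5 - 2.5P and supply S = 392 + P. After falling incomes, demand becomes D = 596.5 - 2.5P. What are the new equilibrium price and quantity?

P' = 409/7, Q' = 3153/7

Original equilibrium: P* = 91, Q* = 483.
New equilibrium: 596.5 - 2.5P = 392 + P, so 204.5 = 3.5P and P' = 409/7; Q' = 596.5 − 2.5(409/7) = 3153/7.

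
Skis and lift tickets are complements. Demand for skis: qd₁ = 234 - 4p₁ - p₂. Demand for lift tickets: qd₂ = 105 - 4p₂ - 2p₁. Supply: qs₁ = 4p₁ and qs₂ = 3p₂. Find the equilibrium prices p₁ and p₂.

Market 1: 234 - 4p₁ - p₂ = 4p₁ → 8p₁ + p₂ = 234.
Market 2: 7p₂ + 2p₁ = 105.
Eliminating p₂: 7×(1) − 1×(2) gives 54p₁ = 1533, so p₁ = 511/18.
Back-substitute into (2): p₂ = (105 − 2×511/18) / 7 = 62/9.

p₁ = 511/18, p₂ = 62/9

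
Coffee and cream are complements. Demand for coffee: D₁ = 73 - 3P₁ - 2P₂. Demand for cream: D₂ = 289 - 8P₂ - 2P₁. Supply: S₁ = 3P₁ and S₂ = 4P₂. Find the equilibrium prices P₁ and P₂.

Market 1: 73 - 3P₁ - 2P₂ = 3P₁ → 6P₁ + 2P₂ = 73.
Market 2: 12P₂ + 2P₁ = 289.
Eliminating P₂: 12×(1) − 2×(2) gives 68P₁ = 298, so P₁ = 149/34.
Back-substitute into (2): P₂ = (289 − 2×149/34) / 12 = 397/17.

P₁ = 149/34, P₂ = 397/17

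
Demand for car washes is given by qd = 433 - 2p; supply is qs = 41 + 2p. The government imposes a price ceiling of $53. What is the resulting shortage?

Shortage = 180

Equilibrium price would be p* = 98, so the ceiling at 53 binds.
At p = 53: qd = 433 − 2(53) = 327, qs = 41 + 2(53) = 147.
Shortage = 327 − 147 = 180.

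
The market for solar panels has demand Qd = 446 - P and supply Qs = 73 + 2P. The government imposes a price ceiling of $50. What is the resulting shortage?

Shortage = 223

Equilibrium price would be P* = 373/3, so the ceiling at 50 binds.
At P = 50: Qd = 446 − 1(50) = 396, Qs = 73 + 2(50) = 173.
Shortage = 396 − 173 = 223.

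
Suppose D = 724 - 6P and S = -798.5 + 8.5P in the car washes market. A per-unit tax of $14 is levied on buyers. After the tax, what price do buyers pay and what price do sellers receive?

Pre-tax equilibrium: P* = 105, Q* = 94.
Tax on buyers shifts demand to D = 724 − 6(P + 14) = 640 - 6P.
640 - 6P = -798.5 + 8.5P gives seller price Ps = 2877/29; buyers pay Pb = 2877/29 + 14 = 3283/29.
New quantity: Q = 724 − 6(3283/29) = 1298/29.

Buyers pay 3283/29, sellers receive 2877/29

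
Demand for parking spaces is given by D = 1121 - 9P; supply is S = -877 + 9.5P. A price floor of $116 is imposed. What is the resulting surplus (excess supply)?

Surplus = 148

Equilibrium price would be P* = 108, so the floor at 116 binds.
At P = 116: D = 77, S = 225.
Surplus = 225 − 77 = 148.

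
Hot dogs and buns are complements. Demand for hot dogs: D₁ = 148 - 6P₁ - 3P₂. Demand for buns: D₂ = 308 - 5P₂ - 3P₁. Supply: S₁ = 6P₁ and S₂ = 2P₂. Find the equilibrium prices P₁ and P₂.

Market 1: 148 - 6P₁ - 3P₂ = 6P₁ → 12P₁ + 3P₂ = 148.
Market 2: 7P₂ + 3P₁ = 308.
Eliminating P₂: 7×(1) − 3×(2) gives 75P₁ = 112, so P₁ = 112/75.
Back-substitute into (2): P₂ = (308 − 3×112/75) / 7 = 43.36.

P₁ = 112/75, P₂ = 43.36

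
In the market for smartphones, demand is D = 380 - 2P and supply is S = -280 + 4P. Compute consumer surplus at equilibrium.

Consumer surplus = 6400

Equilibrium: 380 - 2P = -280 + 4P gives P* = 110, Q* = 160.
Demand choke price (D = 0): P = 190.
CS = ½(190 − 110)(160) = 6400.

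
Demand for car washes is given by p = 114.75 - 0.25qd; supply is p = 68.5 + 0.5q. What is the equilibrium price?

Set the two price expressions equal: 114.75 - 0.25q = 68.5 + 0.5q.
46.25 = 0.75q, so q* = 185/3.
p* = 114.75 − (0.25)(185/3) = 298/3.

p* = 298/3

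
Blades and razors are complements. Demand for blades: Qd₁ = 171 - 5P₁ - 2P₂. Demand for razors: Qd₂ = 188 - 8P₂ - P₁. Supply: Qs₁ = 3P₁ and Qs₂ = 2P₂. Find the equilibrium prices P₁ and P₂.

P₁ = 667/39, P₂ = 1333/78

Market 1: 171 - 5P₁ - 2P₂ = 3P₁ → 8P₁ + 2P₂ = 171.
Market 2: 10P₂ + P₁ = 188.
Eliminating P₂: 10×(1) − 2×(2) gives 78P₁ = 1334, so P₁ = 667/39.
Back-substitute into (2): P₂ = (188 − 1×667/39) / 10 = 1333/78.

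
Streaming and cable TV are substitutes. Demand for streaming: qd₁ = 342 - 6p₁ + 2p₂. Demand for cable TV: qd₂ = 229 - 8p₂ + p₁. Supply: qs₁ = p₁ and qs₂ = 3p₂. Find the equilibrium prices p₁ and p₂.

Market 1: 342 - 6p₁ + 2p₂ = p₁ → 7p₁ - 2p₂ = 342.
Market 2: 11p₂ - p₁ = 229.
Eliminating p₂: 11×(1) + 2×(2) gives 75p₁ = 4220, so p₁ = 844/15.
Back-substitute into (2): p₂ = (229 + 1×844/15) / 11 = 389/15.

p₁ = 844/15, p₂ = 389/15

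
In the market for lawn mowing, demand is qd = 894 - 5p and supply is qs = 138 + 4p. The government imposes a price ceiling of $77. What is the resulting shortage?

Shortage = 63

Equilibrium price would be p* = 84, so the ceiling at 77 binds.
At p = 77: qd = 894 − 5(77) = 509, qs = 138 + 4(77) = 446.
Shortage = 509 − 446 = 63.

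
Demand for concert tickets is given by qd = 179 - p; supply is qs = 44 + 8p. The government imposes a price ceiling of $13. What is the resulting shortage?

Shortage = 18

Equilibrium price would be p* = 15, so the ceiling at 13 binds.
At p = 13: qd = 179 − 1(13) = 166, qs = 44 + 8(13) = 148.
Shortage = 166 − 148 = 18.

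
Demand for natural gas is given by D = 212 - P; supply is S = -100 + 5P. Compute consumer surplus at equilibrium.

Equilibrium: 212 - P = -100 + 5P gives P* = 52, Q* = 160.
Demand choke price (D = 0): P = 212.
CS = ½(212 − 52)(160) = 12800.

Consumer surplus = 12800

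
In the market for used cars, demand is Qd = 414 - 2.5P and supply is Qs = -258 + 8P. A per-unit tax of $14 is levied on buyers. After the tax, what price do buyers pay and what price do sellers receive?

Buyers pay 224/3, sellers receive 182/3

Pre-tax equilibrium: P* = 64, Q* = 254.
Tax on buyers shifts demand to Qd = 414 − 2.5(P + 14) = 379 - 2.5P.
379 - 2.5P = -258 + 8P gives seller price Ps = 182/3; buyers pay Pb = 182/3 + 14 = 224/3.
New quantity: Q = 414 − 2.5(224/3) = 682/3.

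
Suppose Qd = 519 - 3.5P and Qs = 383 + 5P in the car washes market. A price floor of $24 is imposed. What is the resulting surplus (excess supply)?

Surplus = 68

Equilibrium price would be P* = 16, so the floor at 24 binds.
At P = 24: Qd = 435, Qs = 503.
Surplus = 503 − 435 = 68.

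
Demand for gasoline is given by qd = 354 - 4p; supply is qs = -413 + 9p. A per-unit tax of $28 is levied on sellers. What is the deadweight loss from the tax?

Deadweight loss = 14112/13

Pre-tax equilibrium: p* = 59, q* = 118.
Tax on sellers shifts supply to qs = -413 + 9(p − 28) = -665 + 9p.
354 - 4p = -665 + 9p gives buyer price pb = 1019/13; sellers receive ps = 1019/13 − 28 = 655/13.
New quantity: q = 354 − 4(1019/13) = 526/13.
DWL = ½ × 28 × (118 − 526/13) = 14112/13.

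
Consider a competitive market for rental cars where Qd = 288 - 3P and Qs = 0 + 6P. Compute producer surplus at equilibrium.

Equilibrium: 288 - 3P = 0 + 6P gives P* = 32, Q* = 192.
Supply starts at P = 0 (where Qs = 0).
PS = ½(32 − 0)(192) = 3072.

Producer surplus = 3072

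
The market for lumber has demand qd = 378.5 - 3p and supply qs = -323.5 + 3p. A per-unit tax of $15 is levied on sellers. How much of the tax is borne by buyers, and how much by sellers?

Pre-tax equilibrium: p* = 117, q* = 27.5.
Tax on sellers shifts supply to qs = -323.5 + 3(p − 15) = -368.5 + 3p.
378.5 - 3p = -368.5 + 3p gives buyer price pb = 124.5; sellers receive ps = 124.5 − 15 = 109.5.
New quantity: q = 378.5 − 3(124.5) = 5.
Buyer burden = 124.5 − 117 = 7.5; seller burden = 117 − 109.5 = 7.5.

Buyers bear $7.5, sellers bear $7.5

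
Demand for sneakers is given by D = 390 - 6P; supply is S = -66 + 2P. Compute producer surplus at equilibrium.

Producer surplus = 576

Equilibrium: 390 - 6P = -66 + 2P gives P* = 57, Q* = 48.
Supply starts at P = 33 (where S = 0).
PS = ½(57 − 33)(48) = 576.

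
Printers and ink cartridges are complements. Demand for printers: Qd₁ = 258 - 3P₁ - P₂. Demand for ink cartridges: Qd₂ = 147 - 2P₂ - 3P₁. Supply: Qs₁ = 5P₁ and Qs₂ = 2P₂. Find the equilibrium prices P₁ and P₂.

P₁ = 885/29, P₂ = 402/29

Market 1: 258 - 3P₁ - P₂ = 5P₁ → 8P₁ + P₂ = 258.
Market 2: 4P₂ + 3P₁ = 147.
Eliminating P₂: 4×(1) − 1×(2) gives 29P₁ = 885, so P₁ = 885/29.
Back-substitute into (2): P₂ = (147 − 3×885/29) / 4 = 402/29.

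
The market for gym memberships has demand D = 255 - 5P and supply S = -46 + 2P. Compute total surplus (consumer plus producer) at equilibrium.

Equilibrium: 255 - 5P = -46 + 2P gives P* = 43, Q* = 40.
Demand choke price: P = 51; supply starts at P = 23.
CS = ½(51 − 43)(40) = 160; PS = ½(43 − 23)(40) = 400.

Total surplus = 560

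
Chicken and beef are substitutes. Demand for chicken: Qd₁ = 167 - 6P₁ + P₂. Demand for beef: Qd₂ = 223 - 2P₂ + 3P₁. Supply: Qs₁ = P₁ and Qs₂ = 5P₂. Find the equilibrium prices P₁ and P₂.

Market 1: 167 - 6P₁ + P₂ = P₁ → 7P₁ - P₂ = 167.
Market 2: 7P₂ - 3P₁ = 223.
Eliminating P₂: 7×(1) + 1×(2) gives 46P₁ = 1392, so P₁ = 696/23.
Back-substitute into (2): P₂ = (223 + 3×696/23) / 7 = 1031/23.

P₁ = 696/23, P₂ = 1031/23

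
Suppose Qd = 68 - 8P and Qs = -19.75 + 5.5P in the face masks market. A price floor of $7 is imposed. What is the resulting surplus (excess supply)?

Surplus = 6.75

Equilibrium price would be P* = 6.5, so the floor at 7 binds.
At P = 7: Qd = 12, Qs = 18.75.
Surplus = 18.75 − 12 = 6.75.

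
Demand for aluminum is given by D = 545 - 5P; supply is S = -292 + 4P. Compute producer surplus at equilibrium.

Equilibrium: 545 - 5P = -292 + 4P gives P* = 93, Q* = 80.
Supply starts at P = 73 (where S = 0).
PS = ½(93 − 73)(80) = 800.

Producer surplus = 800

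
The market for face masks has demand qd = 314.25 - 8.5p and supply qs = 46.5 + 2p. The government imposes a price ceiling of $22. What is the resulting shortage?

Shortage = 36.75

Equilibrium price would be p* = 25.5, so the ceiling at 22 binds.
At p = 22: qd = 314.25 − 8.5(22) = 127.25, qs = 46.5 + 2(22) = 90.5.
Shortage = 127.25 − 90.5 = 36.75.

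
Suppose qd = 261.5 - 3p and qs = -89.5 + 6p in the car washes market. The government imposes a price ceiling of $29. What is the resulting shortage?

Equilibrium price would be p* = 39, so the ceiling at 29 binds.
At p = 29: qd = 261.5 − 3(29) = 174.5, qs = -89.5 + 6(29) = 84.5.
Shortage = 174.5 − 84.5 = 90.

Shortage = 90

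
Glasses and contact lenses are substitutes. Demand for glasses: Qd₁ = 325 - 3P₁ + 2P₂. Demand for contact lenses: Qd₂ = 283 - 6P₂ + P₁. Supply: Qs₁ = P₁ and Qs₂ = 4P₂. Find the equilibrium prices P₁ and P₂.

P₁ = 1908/19, P₂ = 1457/38

Market 1: 325 - 3P₁ + 2P₂ = P₁ → 4P₁ - 2P₂ = 325.
Market 2: 10P₂ - P₁ = 283.
Eliminating P₂: 10×(1) + 2×(2) gives 38P₁ = 3816, so P₁ = 1908/19.
Back-substitute into (2): P₂ = (283 + 1×1908/19) / 10 = 1457/38.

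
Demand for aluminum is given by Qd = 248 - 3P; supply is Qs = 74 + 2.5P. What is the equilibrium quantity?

Set Qd = Qs: 248 - 3P = 74 + 2.5P.
174 = 5.5P, so P* = 348/11.
Q* = 248 − 3(348/11) = 1684/11.

Q* = 1684/11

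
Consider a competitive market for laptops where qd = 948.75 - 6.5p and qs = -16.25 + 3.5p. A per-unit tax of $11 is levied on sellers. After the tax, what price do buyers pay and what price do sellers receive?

Buyers pay $100.35, sellers receive $89.35

Pre-tax equilibrium: p* = 96.5, q* = 321.5.
Tax on sellers shifts supply to qs = -16.25 + 3.5(p − 11) = -54.75 + 3.5p.
948.75 - 6.5p = -54.75 + 3.5p gives buyer price pb = 100.35; sellers receive ps = 100.35 − 11 = 89.35.
New quantity: q = 948.75 − 6.5(100.35) = 296.475.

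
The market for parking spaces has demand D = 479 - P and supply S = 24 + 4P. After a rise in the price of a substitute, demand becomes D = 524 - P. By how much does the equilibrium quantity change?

Original equilibrium: P* = 91, Q* = 388.
New equilibrium: 524 - P = 24 + 4P, so 500 = 5P and P' = 100; Q' = 524 − 1(100) = 424.
Change in quantity: 424 − 388 = 36.

ΔQ = 36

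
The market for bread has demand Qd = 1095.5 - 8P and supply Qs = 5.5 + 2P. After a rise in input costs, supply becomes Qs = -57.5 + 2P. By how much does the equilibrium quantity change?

ΔQ = -50.4

Original equilibrium: P* = 109, Q* = 223.5.
New equilibrium: 1095.5 - 8P = -57.5 + 2P, so 1153 = 10P and P' = 115.3; Q' = 1095.5 − 8(115.3) = 173.1.
Change in quantity: 173.1 − 223.5 = -50.4.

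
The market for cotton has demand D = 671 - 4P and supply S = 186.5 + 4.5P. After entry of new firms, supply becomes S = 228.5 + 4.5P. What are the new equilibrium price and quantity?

Original equilibrium: P* = 57, Q* = 443.
New equilibrium: 671 - 4P = 228.5 + 4.5P, so 442.5 = 8.5P and P' = 885/17; Q' = 671 − 4(885/17) = 7867/17.

P' = 885/17, Q' = 7867/17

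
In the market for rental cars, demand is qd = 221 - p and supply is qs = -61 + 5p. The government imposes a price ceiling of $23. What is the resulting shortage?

Shortage = 144

Equilibrium price would be p* = 47, so the ceiling at 23 binds.
At p = 23: qd = 221 − 1(23) = 198, qs = -61 + 5(23) = 54.
Shortage = 198 − 54 = 144.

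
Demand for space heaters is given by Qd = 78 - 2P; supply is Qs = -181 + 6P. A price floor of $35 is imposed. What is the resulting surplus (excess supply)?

Surplus = 21

Equilibrium price would be P* = 32.375, so the floor at 35 binds.
At P = 35: Qd = 8, Qs = 29.
Surplus = 29 − 8 = 21.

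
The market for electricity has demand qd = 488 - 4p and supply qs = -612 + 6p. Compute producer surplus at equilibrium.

Producer surplus = 192

Equilibrium: 488 - 4p = -612 + 6p gives p* = 110, q* = 48.
Supply starts at p = 102 (where qs = 0).
PS = ½(110 − 102)(48) = 192.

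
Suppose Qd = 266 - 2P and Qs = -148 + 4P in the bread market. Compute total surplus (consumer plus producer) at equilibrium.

Equilibrium: 266 - 2P = -148 + 4P gives P* = 69, Q* = 128.
Demand choke price: P = 133; supply starts at P = 37.
CS = ½(133 − 69)(128) = 4096; PS = ½(69 − 37)(128) = 2048.

Total surplus = 6144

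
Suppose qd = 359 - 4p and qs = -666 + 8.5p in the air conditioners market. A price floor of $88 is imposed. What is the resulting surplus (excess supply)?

Equilibrium price would be p* = 82, so the floor at 88 binds.
At p = 88: qd = 7, qs = 82.
Surplus = 82 − 7 = 75.

Surplus = 75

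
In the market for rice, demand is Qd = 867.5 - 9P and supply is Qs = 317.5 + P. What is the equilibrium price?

P* = 55

Set Qd = Qs: 867.5 - 9P = 317.5 + P.
550 = 10P, so P* = 55.
Q* = 867.5 − 9(55) = 372.5.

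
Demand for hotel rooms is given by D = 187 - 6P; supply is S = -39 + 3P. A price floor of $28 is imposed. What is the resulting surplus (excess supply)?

Equilibrium price would be P* = 226/9, so the floor at 28 binds.
At P = 28: D = 19, S = 45.
Surplus = 45 − 19 = 26.

Surplus = 26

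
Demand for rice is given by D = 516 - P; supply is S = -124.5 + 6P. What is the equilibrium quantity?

Set D = S: 516 - P = -124.5 + 6P.
640.5 = 7P, so P* = 91.5.
Q* = 516 − 1(91.5) = 424.5.

Q* = 424.5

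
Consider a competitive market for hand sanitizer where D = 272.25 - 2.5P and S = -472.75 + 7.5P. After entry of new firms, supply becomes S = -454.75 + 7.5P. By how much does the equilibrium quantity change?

Original equilibrium: P* = 74.5, Q* = 86.
New equilibrium: 272.25 - 2.5P = -454.75 + 7.5P, so 727 = 10P and P' = 72.7; Q' = 272.25 − 2.5(72.7) = 90.5.
Change in quantity: 90.5 − 86 = 4.5.

ΔQ = 4.5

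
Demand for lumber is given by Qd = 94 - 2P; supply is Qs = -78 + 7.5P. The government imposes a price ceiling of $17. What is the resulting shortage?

Shortage = 10.5

Equilibrium price would be P* = 344/19, so the ceiling at 17 binds.
At P = 17: Qd = 94 − 2(17) = 60, Qs = -78 + 7.5(17) = 49.5.
Shortage = 60 − 49.5 = 10.5.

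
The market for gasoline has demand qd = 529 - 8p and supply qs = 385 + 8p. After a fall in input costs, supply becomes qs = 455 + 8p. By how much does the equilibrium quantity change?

Original equilibrium: p* = 9, q* = 457.
New equilibrium: 529 - 8p = 455 + 8p, so 74 = 16p and p' = 4.625; q' = 529 − 8(4.625) = 492.
Change in quantity: 492 − 457 = 35.

Δq = 35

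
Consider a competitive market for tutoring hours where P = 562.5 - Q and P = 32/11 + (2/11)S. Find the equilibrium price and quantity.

Set the two price expressions equal: 562.5 - Q = 32/11 + (2/11)Q.
12311/22 = (13/11)Q, so Q* = 473.5.
P* = 562.5 − (1)(473.5) = 89.

P* = 89, Q* = 473.5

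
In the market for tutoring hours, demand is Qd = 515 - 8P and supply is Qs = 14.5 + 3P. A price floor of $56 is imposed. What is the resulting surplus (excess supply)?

Surplus = 115.5

Equilibrium price would be P* = 45.5, so the floor at 56 binds.
At P = 56: Qd = 67, Qs = 182.5.
Surplus = 182.5 − 67 = 115.5.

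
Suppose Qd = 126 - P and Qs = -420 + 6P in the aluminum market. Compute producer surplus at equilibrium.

Equilibrium: 126 - P = -420 + 6P gives P* = 78, Q* = 48.
Supply starts at P = 70 (where Qs = 0).
PS = ½(78 − 70)(48) = 192.

Producer surplus = 192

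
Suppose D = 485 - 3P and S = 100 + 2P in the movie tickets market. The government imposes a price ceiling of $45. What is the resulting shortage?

Shortage = 160

Equilibrium price would be P* = 77, so the ceiling at 45 binds.
At P = 45: D = 485 − 3(45) = 350, S = 100 + 2(45) = 190.
Shortage = 350 − 190 = 160.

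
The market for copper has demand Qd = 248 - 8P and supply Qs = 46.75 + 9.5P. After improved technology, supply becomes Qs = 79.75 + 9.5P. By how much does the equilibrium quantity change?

ΔQ = 528/35

Original equilibrium: P* = 11.5, Q* = 156.
New equilibrium: 248 - 8P = 79.75 + 9.5P, so 168.25 = 17.5P and P' = 673/70; Q' = 248 − 8(673/70) = 5988/35.
Change in quantity: 5988/35 − 156 = 528/35.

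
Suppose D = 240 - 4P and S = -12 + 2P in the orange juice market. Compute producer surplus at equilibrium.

Producer surplus = 1296

Equilibrium: 240 - 4P = -12 + 2P gives P* = 42, Q* = 72.
Supply starts at P = 6 (where S = 0).
PS = ½(42 − 6)(72) = 1296.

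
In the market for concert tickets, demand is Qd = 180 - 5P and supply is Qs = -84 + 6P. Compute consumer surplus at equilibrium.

Consumer surplus = 360

Equilibrium: 180 - 5P = -84 + 6P gives P* = 24, Q* = 60.
Demand choke price (Qd = 0): P = 36.
CS = ½(36 − 24)(60) = 360.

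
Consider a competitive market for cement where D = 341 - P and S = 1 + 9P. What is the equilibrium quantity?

Q* = 307

Set D = S: 341 - P = 1 + 9P.
340 = 10P, so P* = 34.
Q* = 341 − 1(34) = 307.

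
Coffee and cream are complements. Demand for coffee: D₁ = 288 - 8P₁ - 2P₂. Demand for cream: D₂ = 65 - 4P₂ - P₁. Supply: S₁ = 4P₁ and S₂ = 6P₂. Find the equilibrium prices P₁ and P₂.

P₁ = 1375/59, P₂ = 246/59

Market 1: 288 - 8P₁ - 2P₂ = 4P₁ → 12P₁ + 2P₂ = 288.
Market 2: 10P₂ + P₁ = 65.
Eliminating P₂: 10×(1) − 2×(2) gives 118P₁ = 2750, so P₁ = 1375/59.
Back-substitute into (2): P₂ = (65 − 1×1375/59) / 10 = 246/59.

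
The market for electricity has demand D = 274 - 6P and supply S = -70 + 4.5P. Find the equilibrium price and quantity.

Set D = S: 274 - 6P = -70 + 4.5P.
344 = 10.5P, so P* = 688/21.
Q* = 274 − 6(688/21) = 542/7.

P* = 688/21, Q* = 542/7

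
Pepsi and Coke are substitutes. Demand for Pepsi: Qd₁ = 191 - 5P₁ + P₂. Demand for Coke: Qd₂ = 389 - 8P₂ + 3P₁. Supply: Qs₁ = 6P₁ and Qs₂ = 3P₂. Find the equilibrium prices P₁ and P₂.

P₁ = 1245/59, P₂ = 2426/59

Market 1: 191 - 5P₁ + P₂ = 6P₁ → 11P₁ - P₂ = 191.
Market 2: 11P₂ - 3P₁ = 389.
Eliminating P₂: 11×(1) + 1×(2) gives 118P₁ = 2490, so P₁ = 1245/59.
Back-substitute into (2): P₂ = (389 + 3×1245/59) / 11 = 2426/59.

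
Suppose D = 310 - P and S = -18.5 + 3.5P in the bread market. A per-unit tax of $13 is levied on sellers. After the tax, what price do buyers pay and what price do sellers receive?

Buyers pay 748/9, sellers receive 631/9

Pre-tax equilibrium: P* = 73, Q* = 237.
Tax on sellers shifts supply to S = -18.5 + 3.5(P − 13) = -64 + 3.5P.
310 - P = -64 + 3.5P gives buyer price Pb = 748/9; sellers receive Ps = 748/9 − 13 = 631/9.
New quantity: Q = 310 − 1(748/9) = 2042/9.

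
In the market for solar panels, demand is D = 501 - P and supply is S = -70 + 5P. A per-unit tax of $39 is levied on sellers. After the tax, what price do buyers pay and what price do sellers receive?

Buyers pay 383/3, sellers receive 266/3

Pre-tax equilibrium: P* = 571/6, Q* = 2435/6.
Tax on sellers shifts supply to S = -70 + 5(P − 39) = -265 + 5P.
501 - P = -265 + 5P gives buyer price Pb = 383/3; sellers receive Ps = 383/3 − 39 = 266/3.
New quantity: Q = 501 − 1(383/3) = 1120/3.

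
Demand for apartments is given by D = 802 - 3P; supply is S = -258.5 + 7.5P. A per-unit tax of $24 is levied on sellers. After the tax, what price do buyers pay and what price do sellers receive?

Pre-tax equilibrium: P* = 101, Q* = 499.
Tax on sellers shifts supply to S = -258.5 + 7.5(P − 24) = -438.5 + 7.5P.
802 - 3P = -438.5 + 7.5P gives buyer price Pb = 827/7; sellers receive Ps = 827/7 − 24 = 659/7.
New quantity: Q = 802 − 3(827/7) = 3133/7.

Buyers pay 827/7, sellers receive 659/7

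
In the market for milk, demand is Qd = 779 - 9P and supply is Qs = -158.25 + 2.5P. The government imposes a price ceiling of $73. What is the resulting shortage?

Shortage = 97.75

Equilibrium price would be P* = 81.5, so the ceiling at 73 binds.
At P = 73: Qd = 779 − 9(73) = 122, Qs = -158.25 + 2.5(73) = 24.25.
Shortage = 122 − 24.25 = 97.75.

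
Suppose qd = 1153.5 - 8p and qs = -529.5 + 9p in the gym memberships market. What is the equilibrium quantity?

q* = 361.5

Set qd = qs: 1153.5 - 8p = -529.5 + 9p.
1683 = 17p, so p* = 99.
q* = 1153.5 − 8(99) = 361.5.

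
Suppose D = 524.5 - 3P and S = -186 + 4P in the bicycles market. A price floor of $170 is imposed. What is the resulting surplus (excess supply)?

Surplus = 479.5

Equilibrium price would be P* = 101.5, so the floor at 170 binds.
At P = 170: D = 14.5, S = 494.
Surplus = 494 − 14.5 = 479.5.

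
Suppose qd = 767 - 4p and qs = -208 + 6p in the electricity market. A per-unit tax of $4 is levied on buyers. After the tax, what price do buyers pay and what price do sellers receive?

Buyers pay $99.9, sellers receive $95.9

Pre-tax equilibrium: p* = 97.5, q* = 377.
Tax on buyers shifts demand to qd = 767 − 4(p + 4) = 751 - 4p.
751 - 4p = -208 + 6p gives seller price ps = 95.9; buyers pay pb = 95.9 + 4 = 99.9.
New quantity: q = 767 − 4(99.9) = 367.4.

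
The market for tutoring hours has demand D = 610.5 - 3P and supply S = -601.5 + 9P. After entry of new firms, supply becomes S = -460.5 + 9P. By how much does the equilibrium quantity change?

Original equilibrium: P* = 101, Q* = 307.5.
New equilibrium: 610.5 - 3P = -460.5 + 9P, so 1071 = 12P and P' = 89.25; Q' = 610.5 − 3(89.25) = 342.75.
Change in quantity: 342.75 − 307.5 = 35.25.

ΔQ = 35.25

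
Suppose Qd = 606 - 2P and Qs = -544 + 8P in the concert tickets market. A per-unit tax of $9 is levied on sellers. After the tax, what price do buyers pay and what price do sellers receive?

Pre-tax equilibrium: P* = 115, Q* = 376.
Tax on sellers shifts supply to Qs = -544 + 8(P − 9) = -616 + 8P.
606 - 2P = -616 + 8P gives buyer price Pb = 122.2; sellers receive Ps = 122.2 − 9 = 113.2.
New quantity: Q = 606 − 2(122.2) = 361.6.

Buyers pay $122.2, sellers receive $113.2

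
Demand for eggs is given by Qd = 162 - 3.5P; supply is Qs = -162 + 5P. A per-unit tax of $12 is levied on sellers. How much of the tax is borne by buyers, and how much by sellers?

Buyers bear 120/17, sellers bear 84/17

Pre-tax equilibrium: P* = 648/17, Q* = 486/17.
Tax on sellers shifts supply to Qs = -162 + 5(P − 12) = -222 + 5P.
162 - 3.5P = -222 + 5P gives buyer price Pb = 768/17; sellers receive Ps = 768/17 − 12 = 564/17.
New quantity: Q = 162 − 3.5(768/17) = 66/17.
Buyer burden = 768/17 − 648/17 = 120/17; seller burden = 648/17 − 564/17 = 84/17.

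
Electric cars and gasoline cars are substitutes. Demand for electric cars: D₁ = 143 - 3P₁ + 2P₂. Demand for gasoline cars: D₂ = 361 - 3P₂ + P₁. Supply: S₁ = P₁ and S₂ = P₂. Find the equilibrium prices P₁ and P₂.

P₁ = 647/7, P₂ = 1587/14

Market 1: 143 - 3P₁ + 2P₂ = P₁ → 4P₁ - 2P₂ = 143.
Market 2: 4P₂ - P₁ = 361.
Eliminating P₂: 4×(1) + 2×(2) gives 14P₁ = 1294, so P₁ = 647/7.
Back-substitute into (2): P₂ = (361 + 1×647/7) / 4 = 1587/14.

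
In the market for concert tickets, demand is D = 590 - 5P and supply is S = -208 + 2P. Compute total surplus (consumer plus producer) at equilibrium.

Equilibrium: 590 - 5P = -208 + 2P gives P* = 114, Q* = 20.
Demand choke price: P = 118; supply starts at P = 104.
CS = ½(118 − 114)(20) = 40; PS = ½(114 − 104)(20) = 100.

Total surplus = 140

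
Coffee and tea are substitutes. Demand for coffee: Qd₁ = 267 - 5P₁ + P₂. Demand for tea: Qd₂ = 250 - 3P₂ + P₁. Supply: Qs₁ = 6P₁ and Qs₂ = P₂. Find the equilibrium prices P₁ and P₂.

P₁ = 1318/43, P₂ = 3017/43

Market 1: 267 - 5P₁ + P₂ = 6P₁ → 11P₁ - P₂ = 267.
Market 2: 4P₂ - P₁ = 250.
Eliminating P₂: 4×(1) + 1×(2) gives 43P₁ = 1318, so P₁ = 1318/43.
Back-substitute into (2): P₂ = (250 + 1×1318/43) / 4 = 3017/43.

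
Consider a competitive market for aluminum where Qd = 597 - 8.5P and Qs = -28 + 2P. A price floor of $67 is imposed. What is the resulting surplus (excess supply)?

Equilibrium price would be P* = 1250/21, so the floor at 67 binds.
At P = 67: Qd = 27.5, Qs = 106.
Surplus = 106 − 27.5 = 78.5.

Surplus = 78.5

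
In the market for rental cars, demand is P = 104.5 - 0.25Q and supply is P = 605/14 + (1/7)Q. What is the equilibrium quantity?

Q* = 156

Set the two price expressions equal: 104.5 - 0.25Q = 605/14 + (1/7)Q.
429/7 = (11/28)Q, so Q* = 156.
P* = 104.5 − (0.25)(156) = 65.5.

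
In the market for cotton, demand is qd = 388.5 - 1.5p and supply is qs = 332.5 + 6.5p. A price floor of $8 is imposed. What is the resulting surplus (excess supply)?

Surplus = 8

Equilibrium price would be p* = 7, so the floor at 8 binds.
At p = 8: qd = 376.5, qs = 384.5.
Surplus = 384.5 − 376.5 = 8.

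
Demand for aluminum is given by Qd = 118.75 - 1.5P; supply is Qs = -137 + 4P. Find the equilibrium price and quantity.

P* = 46.5, Q* = 49

Set Qd = Qs: 118.75 - 1.5P = -137 + 4P.
255.75 = 5.5P, so P* = 46.5.
Q* = 118.75 − 1.5(46.5) = 49.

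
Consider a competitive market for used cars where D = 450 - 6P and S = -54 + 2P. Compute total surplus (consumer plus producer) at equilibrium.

Total surplus = 1728

Equilibrium: 450 - 6P = -54 + 2P gives P* = 63, Q* = 72.
Demand choke price: P = 75; supply starts at P = 27.
CS = ½(75 − 63)(72) = 432; PS = ½(63 − 27)(72) = 1296.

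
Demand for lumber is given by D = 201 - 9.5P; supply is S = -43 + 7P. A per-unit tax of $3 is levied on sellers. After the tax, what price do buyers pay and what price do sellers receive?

Pre-tax equilibrium: P* = 488/33, Q* = 1997/33.
Tax on sellers shifts supply to S = -43 + 7(P − 3) = -64 + 7P.
201 - 9.5P = -64 + 7P gives buyer price Pb = 530/33; sellers receive Ps = 530/33 − 3 = 431/33.
New quantity: Q = 201 − 9.5(530/33) = 1598/33.

Buyers pay 530/33, sellers receive 431/33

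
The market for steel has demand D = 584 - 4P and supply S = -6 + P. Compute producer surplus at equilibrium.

Equilibrium: 584 - 4P = -6 + P gives P* = 118, Q* = 112.
Supply starts at P = 6 (where S = 0).
PS = ½(118 − 6)(112) = 6272.

Producer surplus = 6272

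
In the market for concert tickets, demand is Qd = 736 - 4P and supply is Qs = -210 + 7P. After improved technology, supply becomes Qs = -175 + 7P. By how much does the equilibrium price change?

Original equilibrium: P* = 86, Q* = 392.
New equilibrium: 736 - 4P = -175 + 7P, so 911 = 11P and P' = 911/11; Q' = 736 − 4(911/11) = 4452/11.
Change in price: 911/11 − 86 = -35/11.

ΔP = -35/11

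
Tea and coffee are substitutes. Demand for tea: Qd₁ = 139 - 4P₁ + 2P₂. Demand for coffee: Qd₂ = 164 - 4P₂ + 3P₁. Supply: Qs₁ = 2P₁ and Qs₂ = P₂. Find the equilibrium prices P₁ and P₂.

P₁ = 42.625, P₂ = 58.375

Market 1: 139 - 4P₁ + 2P₂ = 2P₁ → 6P₁ - 2P₂ = 139.
Market 2: 5P₂ - 3P₁ = 164.
Eliminating P₂: 5×(1) + 2×(2) gives 24P₁ = 1023, so P₁ = 42.625.
Back-substitute into (2): P₂ = (164 + 3×42.625) / 5 = 58.375.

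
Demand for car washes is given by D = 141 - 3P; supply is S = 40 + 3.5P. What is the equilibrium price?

Set D = S: 141 - 3P = 40 + 3.5P.
101 = 6.5P, so P* = 202/13.
Q* = 141 − 3(202/13) = 1227/13.

P* = 202/13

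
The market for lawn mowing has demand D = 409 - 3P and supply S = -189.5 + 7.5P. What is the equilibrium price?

Set D = S: 409 - 3P = -189.5 + 7.5P.
598.5 = 10.5P, so P* = 57.
Q* = 409 − 3(57) = 238.

P* = 57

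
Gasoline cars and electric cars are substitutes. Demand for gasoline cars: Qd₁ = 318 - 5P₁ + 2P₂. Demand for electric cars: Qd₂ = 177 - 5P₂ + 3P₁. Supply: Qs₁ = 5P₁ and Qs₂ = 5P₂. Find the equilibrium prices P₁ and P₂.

P₁ = 1767/47, P₂ = 1362/47

Market 1: 318 - 5P₁ + 2P₂ = 5P₁ → 10P₁ - 2P₂ = 318.
Market 2: 10P₂ - 3P₁ = 177.
Eliminating P₂: 10×(1) + 2×(2) gives 94P₁ = 3534, so P₁ = 1767/47.
Back-substitute into (2): P₂ = (177 + 3×1767/47) / 10 = 1362/47.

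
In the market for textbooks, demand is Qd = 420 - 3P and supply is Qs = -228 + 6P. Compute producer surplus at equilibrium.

Equilibrium: 420 - 3P = -228 + 6P gives P* = 72, Q* = 204.
Supply starts at P = 38 (where Qs = 0).
PS = ½(72 − 38)(204) = 3468.

Producer surplus = 3468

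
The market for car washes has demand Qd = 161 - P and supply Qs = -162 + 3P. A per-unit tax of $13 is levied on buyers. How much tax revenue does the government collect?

Tax revenue = 916.5

Pre-tax equilibrium: P* = 80.75, Q* = 80.25.
Tax on buyers shifts demand to Qd = 161 − 1(P + 13) = 148 - P.
148 - P = -162 + 3P gives seller price Ps = 77.5; buyers pay Pb = 77.5 + 13 = 90.5.
New quantity: Q = 161 − 1(90.5) = 70.5.
Revenue = 13 × 70.5 = 916.5.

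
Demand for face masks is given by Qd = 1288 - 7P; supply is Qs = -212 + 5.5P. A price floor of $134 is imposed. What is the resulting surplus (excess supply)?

Surplus = 175

Equilibrium price would be P* = 120, so the floor at 134 binds.
At P = 134: Qd = 350, Qs = 525.
Surplus = 525 − 350 = 175.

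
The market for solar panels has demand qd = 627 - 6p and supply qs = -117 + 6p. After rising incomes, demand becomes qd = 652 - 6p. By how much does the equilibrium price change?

Original equilibrium: p* = 62, q* = 255.
New equilibrium: 652 - 6p = -117 + 6p, so 769 = 12p and p' = 769/12; q' = 652 − 6(769/12) = 267.5.
Change in price: 769/12 − 62 = 25/12.

Δp = 25/12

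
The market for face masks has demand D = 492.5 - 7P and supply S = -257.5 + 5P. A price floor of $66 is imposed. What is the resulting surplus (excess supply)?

Equilibrium price would be P* = 62.5, so the floor at 66 binds.
At P = 66: D = 30.5, S = 72.5.
Surplus = 72.5 − 30.5 = 42.

Surplus = 42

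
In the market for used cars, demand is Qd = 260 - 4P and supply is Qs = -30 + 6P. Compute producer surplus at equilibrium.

Producer surplus = 1728

Equilibrium: 260 - 4P = -30 + 6P gives P* = 29, Q* = 144.
Supply starts at P = 5 (where Qs = 0).
PS = ½(29 − 5)(144) = 1728.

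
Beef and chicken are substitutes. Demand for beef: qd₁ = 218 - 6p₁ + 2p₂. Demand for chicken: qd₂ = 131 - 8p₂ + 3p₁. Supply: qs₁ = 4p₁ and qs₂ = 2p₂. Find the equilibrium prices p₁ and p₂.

Market 1: 218 - 6p₁ + 2p₂ = 4p₁ → 10p₁ - 2p₂ = 218.
Market 2: 10p₂ - 3p₁ = 131.
Eliminating p₂: 10×(1) + 2×(2) gives 94p₁ = 2442, so p₁ = 1221/47.
Back-substitute into (2): p₂ = (131 + 3×1221/47) / 10 = 982/47.

p₁ = 1221/47, p₂ = 982/47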